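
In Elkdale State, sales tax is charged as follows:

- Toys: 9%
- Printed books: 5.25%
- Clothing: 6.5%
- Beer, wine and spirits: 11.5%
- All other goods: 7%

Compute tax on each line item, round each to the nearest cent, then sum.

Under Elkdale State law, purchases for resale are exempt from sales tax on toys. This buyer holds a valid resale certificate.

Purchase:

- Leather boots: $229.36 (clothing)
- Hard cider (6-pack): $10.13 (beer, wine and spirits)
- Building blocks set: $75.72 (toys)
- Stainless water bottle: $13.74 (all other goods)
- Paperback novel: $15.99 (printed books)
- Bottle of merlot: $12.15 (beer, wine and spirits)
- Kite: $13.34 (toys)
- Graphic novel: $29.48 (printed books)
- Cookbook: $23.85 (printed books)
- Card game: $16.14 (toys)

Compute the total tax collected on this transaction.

$22.07

Leather boots $229.36: clothing → 6.5% → $14.91
Hard cider (6-pack) $10.13: beer, wine and spirits → 11.5% → $1.16
Building blocks set $75.72: toys, buyer-exempt → 0% → $0.00
Stainless water bottle $13.74: all other goods → 7% → $0.96
Paperback novel $15.99: printed books → 5.25% → $0.84
Bottle of merlot $12.15: beer, wine and spirits → 11.5% → $1.40
Kite $13.34: toys, buyer-exempt → 0% → $0.00
Graphic novel $29.48: printed books → 5.25% → $1.55
Cookbook $23.85: printed books → 5.25% → $1.25
Card game $16.14: toys, buyer-exempt → 0% → $0.00
Total tax = $14.91 + $1.16 + $0.96 + $0.84 + $1.40 + $1.55 + $1.25 = $22.07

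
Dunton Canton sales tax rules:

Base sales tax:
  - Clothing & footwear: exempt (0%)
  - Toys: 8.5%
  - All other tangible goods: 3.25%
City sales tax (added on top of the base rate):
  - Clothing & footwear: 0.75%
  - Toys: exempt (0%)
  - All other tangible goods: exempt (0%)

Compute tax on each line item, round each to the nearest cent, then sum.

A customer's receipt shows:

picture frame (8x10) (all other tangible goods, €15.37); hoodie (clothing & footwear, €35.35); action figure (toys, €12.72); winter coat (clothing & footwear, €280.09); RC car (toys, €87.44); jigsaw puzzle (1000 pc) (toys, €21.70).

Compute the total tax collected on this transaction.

€13.22

Picture frame (8x10) €15.37: all other tangible goods → 3.25% + 0% city = 3.25% → €0.50
Hoodie €35.35: clothing & footwear → 0% + 0.75% city = 0.75% → €0.27
Action figure €12.72: toys → 8.5% + 0% city = 8.5% → €1.08
Winter coat €280.09: clothing & footwear → 0% + 0.75% city = 0.75% → €2.10
RC car €87.44: toys → 8.5% + 0% city = 8.5% → €7.43
Jigsaw puzzle (1000 pc) €21.70: toys → 8.5% + 0% city = 8.5% → €1.84
Total tax = €0.50 + €0.27 + €1.08 + €2.10 + €7.43 + €1.84 = €13.22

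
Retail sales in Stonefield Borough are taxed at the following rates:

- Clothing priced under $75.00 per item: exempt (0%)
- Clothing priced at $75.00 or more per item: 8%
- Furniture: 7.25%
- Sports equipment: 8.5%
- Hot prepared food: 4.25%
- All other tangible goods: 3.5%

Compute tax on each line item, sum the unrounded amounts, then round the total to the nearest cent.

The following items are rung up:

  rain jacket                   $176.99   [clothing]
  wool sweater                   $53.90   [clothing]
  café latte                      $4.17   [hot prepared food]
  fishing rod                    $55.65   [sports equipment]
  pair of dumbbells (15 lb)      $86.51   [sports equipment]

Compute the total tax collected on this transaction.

Rain jacket $176.99: clothing, $75.00 or more → 8% → $14.1592
Wool sweater $53.90: clothing, under $75.00 → 0% → $0.00
Café latte $4.17: hot prepared food → 4.25% → $0.177225
Fishing rod $55.65: sports equipment → 8.5% → $4.73025
Pair of dumbbells (15 lb) $86.51: sports equipment → 8.5% → $7.35335
Unrounded tax sum = $26.420025 → $26.42

$26.42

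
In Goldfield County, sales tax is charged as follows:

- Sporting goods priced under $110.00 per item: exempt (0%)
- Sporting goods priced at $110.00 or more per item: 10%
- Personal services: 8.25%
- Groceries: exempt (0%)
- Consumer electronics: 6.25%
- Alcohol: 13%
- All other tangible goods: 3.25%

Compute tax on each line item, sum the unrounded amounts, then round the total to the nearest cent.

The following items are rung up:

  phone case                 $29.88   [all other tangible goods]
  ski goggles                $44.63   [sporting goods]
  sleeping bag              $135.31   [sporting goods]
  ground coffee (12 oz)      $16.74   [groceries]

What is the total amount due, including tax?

Phone case $29.88: all other tangible goods → 3.25% → $0.9711
Ski goggles $44.63: sporting goods, under $110.00 → 0% → $0.00
Sleeping bag $135.31: sporting goods, $110.00 or more → 10% → $13.531
Ground coffee (12 oz) $16.74: groceries → 0% → $0.00
Subtotal = $226.56; unrounded tax = $14.5021 → $14.50; total due = $241.06

$241.06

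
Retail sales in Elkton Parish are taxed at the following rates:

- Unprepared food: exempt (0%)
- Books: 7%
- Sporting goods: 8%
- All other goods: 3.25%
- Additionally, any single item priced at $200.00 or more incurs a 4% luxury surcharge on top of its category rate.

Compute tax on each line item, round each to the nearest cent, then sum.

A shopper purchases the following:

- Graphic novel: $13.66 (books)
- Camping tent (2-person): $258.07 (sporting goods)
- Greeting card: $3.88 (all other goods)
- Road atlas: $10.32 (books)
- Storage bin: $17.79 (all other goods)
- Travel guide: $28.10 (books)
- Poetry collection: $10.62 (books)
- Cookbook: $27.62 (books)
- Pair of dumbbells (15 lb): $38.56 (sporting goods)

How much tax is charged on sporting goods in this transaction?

Camping tent (2-person) $258.07: sporting goods → 8% + 4% surcharge = 12% → $30.97
Pair of dumbbells (15 lb) $38.56: sporting goods → 8% → $3.08
Tax on sporting goods = $30.97 + $3.08 = $34.05

$34.05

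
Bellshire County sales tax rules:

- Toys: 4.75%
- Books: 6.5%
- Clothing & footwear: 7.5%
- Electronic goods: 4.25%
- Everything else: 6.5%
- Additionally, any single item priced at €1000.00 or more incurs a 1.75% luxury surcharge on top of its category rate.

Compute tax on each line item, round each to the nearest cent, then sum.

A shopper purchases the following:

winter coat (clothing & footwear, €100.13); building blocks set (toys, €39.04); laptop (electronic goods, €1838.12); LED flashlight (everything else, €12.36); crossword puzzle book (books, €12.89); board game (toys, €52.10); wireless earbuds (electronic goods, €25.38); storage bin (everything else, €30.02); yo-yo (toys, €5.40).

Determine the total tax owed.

€127.05

Winter coat €100.13: clothing & footwear → 7.5% → €7.51
Building blocks set €39.04: toys → 4.75% → €1.85
Laptop €1838.12: electronic goods → 4.25% + 1.75% surcharge = 6% → €110.29
LED flashlight €12.36: everything else → 6.5% → €0.80
Crossword puzzle book €12.89: books → 6.5% → €0.84
Board game €52.10: toys → 4.75% → €2.47
Wireless earbuds €25.38: electronic goods → 4.25% → €1.08
Storage bin €30.02: everything else → 6.5% → €1.95
Yo-yo €5.40: toys → 4.75% → €0.26
Total tax = €7.51 + €1.85 + €110.29 + €0.80 + €0.84 + €2.47 + €1.08 + €1.95 + €0.26 = €127.05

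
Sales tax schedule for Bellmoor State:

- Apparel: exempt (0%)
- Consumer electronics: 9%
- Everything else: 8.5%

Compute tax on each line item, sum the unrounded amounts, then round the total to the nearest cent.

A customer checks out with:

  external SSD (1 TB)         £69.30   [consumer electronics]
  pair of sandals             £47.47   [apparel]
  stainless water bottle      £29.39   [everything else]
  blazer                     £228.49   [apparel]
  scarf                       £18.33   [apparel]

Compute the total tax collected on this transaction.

External SSD (1 TB) £69.30: consumer electronics → 9% → £6.237
Pair of sandals £47.47: apparel → 0% → £0.00
Stainless water bottle £29.39: everything else → 8.5% → £2.49815
Blazer £228.49: apparel → 0% → £0.00
Scarf £18.33: apparel → 0% → £0.00
Unrounded tax sum = £8.73515 → £8.74

£8.74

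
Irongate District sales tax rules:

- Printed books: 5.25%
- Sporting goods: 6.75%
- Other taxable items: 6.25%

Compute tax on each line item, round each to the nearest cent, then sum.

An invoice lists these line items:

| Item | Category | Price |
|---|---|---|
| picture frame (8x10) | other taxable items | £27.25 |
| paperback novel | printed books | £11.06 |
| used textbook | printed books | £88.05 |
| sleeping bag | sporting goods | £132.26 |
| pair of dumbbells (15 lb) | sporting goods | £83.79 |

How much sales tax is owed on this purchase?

£21.49

Picture frame (8x10) £27.25: other taxable items → 6.25% → £1.70
Paperback novel £11.06: printed books → 5.25% → £0.58
Used textbook £88.05: printed books → 5.25% → £4.62
Sleeping bag £132.26: sporting goods → 6.75% → £8.93
Pair of dumbbells (15 lb) £83.79: sporting goods → 6.75% → £5.66
Total tax = £1.70 + £0.58 + £4.62 + £8.93 + £5.66 = £21.49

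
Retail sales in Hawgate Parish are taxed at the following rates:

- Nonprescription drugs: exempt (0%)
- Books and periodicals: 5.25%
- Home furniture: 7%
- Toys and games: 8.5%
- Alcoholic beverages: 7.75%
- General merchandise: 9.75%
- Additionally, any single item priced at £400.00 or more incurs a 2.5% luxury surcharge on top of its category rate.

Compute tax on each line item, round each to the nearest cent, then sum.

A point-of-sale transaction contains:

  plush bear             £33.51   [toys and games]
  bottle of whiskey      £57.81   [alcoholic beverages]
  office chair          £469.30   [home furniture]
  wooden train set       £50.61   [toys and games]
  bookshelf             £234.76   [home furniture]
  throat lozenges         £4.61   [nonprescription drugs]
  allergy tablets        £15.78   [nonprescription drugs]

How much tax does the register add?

£72.64

Plush bear £33.51: toys and games → 8.5% → £2.85
Bottle of whiskey £57.81: alcoholic beverages → 7.75% → £4.48
Office chair £469.30: home furniture → 7% + 2.5% surcharge = 9.5% → £44.58
Wooden train set £50.61: toys and games → 8.5% → £4.30
Bookshelf £234.76: home furniture → 7% → £16.43
Throat lozenges £4.61: nonprescription drugs → 0% → £0.00
Allergy tablets £15.78: nonprescription drugs → 0% → £0.00
Total tax = £2.85 + £4.48 + £44.58 + £4.30 + £16.43 = £72.64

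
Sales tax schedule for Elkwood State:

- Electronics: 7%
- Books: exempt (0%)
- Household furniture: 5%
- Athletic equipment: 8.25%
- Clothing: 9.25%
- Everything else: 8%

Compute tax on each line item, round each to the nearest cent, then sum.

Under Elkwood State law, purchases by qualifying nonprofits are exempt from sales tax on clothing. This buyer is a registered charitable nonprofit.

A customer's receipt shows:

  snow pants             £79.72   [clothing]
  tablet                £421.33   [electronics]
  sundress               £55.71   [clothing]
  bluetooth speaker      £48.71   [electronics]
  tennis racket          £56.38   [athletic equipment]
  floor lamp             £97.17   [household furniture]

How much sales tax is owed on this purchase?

Snow pants £79.72: clothing, buyer-exempt → 0% → £0.00
Tablet £421.33: electronics → 7% → £29.49
Sundress £55.71: clothing, buyer-exempt → 0% → £0.00
Bluetooth speaker £48.71: electronics → 7% → £3.41
Tennis racket £56.38: athletic equipment → 8.25% → £4.65
Floor lamp £97.17: household furniture → 5% → £4.86
Total tax = £29.49 + £3.41 + £4.65 + £4.86 = £42.41

£42.41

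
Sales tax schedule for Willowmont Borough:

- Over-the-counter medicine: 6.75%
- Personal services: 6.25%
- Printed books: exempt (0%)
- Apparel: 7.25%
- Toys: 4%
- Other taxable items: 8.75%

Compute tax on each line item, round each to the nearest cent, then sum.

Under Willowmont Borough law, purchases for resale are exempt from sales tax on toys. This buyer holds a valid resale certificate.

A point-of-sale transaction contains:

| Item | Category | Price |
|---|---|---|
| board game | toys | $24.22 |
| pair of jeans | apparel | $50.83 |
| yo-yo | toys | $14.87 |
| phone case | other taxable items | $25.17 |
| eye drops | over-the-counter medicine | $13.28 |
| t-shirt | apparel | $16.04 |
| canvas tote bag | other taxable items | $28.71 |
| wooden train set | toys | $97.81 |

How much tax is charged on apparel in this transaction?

Pair of jeans $50.83: apparel → 7.25% → $3.69
T-shirt $16.04: apparel → 7.25% → $1.16
Tax on apparel = $3.69 + $1.16 = $4.85

$4.85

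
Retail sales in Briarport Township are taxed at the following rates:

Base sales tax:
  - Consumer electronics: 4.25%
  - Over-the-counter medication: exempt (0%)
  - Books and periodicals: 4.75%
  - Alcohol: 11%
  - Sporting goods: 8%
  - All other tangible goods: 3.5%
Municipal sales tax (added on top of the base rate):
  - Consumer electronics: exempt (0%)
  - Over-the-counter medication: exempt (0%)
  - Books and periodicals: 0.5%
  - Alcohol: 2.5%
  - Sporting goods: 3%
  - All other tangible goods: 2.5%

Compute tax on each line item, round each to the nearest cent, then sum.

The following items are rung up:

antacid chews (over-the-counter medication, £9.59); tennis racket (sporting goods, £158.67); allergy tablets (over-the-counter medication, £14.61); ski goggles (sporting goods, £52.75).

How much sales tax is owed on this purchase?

£23.25

Antacid chews £9.59: over-the-counter medication → 0% + 0% municipal = 0% → £0.00
Tennis racket £158.67: sporting goods → 8% + 3% municipal = 11% → £17.45
Allergy tablets £14.61: over-the-counter medication → 0% + 0% municipal = 0% → £0.00
Ski goggles £52.75: sporting goods → 8% + 3% municipal = 11% → £5.80
Total tax = £17.45 + £5.80 = £23.25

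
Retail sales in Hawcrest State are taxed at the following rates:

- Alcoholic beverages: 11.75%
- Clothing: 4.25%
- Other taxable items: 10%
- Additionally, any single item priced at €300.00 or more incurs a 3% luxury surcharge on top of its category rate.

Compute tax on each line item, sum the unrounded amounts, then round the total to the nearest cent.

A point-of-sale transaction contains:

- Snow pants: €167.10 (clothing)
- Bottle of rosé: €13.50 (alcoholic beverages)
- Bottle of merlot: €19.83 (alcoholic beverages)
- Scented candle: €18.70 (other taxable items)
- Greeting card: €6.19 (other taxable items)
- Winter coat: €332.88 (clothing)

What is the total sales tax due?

€37.64

Snow pants €167.10: clothing → 4.25% → €7.10175
Bottle of rosé €13.50: alcoholic beverages → 11.75% → €1.58625
Bottle of merlot €19.83: alcoholic beverages → 11.75% → €2.330025
Scented candle €18.70: other taxable items → 10% → €1.87
Greeting card €6.19: other taxable items → 10% → €0.619
Winter coat €332.88: clothing → 4.25% + 3% surcharge = 7.25% → €24.1338
Unrounded tax sum = €37.640825 → €37.64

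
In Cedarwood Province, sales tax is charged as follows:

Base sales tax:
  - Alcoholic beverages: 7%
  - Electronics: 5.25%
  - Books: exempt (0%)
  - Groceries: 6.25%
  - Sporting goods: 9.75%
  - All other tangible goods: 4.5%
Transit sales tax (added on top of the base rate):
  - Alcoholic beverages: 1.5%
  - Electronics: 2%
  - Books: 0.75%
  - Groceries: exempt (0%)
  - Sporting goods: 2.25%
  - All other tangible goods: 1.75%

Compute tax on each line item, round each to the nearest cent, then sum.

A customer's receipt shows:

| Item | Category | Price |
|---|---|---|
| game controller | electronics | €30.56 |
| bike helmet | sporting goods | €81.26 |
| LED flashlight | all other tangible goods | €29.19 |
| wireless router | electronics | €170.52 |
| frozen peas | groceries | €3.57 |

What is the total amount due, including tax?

€341.47

Game controller €30.56: electronics → 5.25% + 2% transit = 7.25% → €2.22
Bike helmet €81.26: sporting goods → 9.75% + 2.25% transit = 12% → €9.75
LED flashlight €29.19: all other tangible goods → 4.5% + 1.75% transit = 6.25% → €1.82
Wireless router €170.52: electronics → 5.25% + 2% transit = 7.25% → €12.36
Frozen peas €3.57: groceries → 6.25% + 0% transit = 6.25% → €0.22
Subtotal = €315.10; tax = €26.37; total due = €341.47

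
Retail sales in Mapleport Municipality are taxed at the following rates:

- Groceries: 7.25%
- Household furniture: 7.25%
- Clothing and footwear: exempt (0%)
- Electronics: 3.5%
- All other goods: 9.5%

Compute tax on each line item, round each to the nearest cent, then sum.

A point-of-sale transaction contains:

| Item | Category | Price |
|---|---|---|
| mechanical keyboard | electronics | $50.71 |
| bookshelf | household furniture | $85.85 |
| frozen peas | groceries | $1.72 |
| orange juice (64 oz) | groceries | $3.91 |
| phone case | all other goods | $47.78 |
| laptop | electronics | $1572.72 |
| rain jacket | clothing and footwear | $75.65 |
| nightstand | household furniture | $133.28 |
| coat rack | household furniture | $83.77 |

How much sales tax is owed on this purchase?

$83.71

Mechanical keyboard $50.71: electronics → 3.5% → $1.77
Bookshelf $85.85: household furniture → 7.25% → $6.22
Frozen peas $1.72: groceries → 7.25% → $0.12
Orange juice (64 oz) $3.91: groceries → 7.25% → $0.28
Phone case $47.78: all other goods → 9.5% → $4.54
Laptop $1572.72: electronics → 3.5% → $55.05
Rain jacket $75.65: clothing and footwear → 0% → $0.00
Nightstand $133.28: household furniture → 7.25% → $9.66
Coat rack $83.77: household furniture → 7.25% → $6.07
Total tax = $1.77 + $6.22 + $0.12 + $0.28 + $4.54 + $55.05 + $9.66 + $6.07 = $83.71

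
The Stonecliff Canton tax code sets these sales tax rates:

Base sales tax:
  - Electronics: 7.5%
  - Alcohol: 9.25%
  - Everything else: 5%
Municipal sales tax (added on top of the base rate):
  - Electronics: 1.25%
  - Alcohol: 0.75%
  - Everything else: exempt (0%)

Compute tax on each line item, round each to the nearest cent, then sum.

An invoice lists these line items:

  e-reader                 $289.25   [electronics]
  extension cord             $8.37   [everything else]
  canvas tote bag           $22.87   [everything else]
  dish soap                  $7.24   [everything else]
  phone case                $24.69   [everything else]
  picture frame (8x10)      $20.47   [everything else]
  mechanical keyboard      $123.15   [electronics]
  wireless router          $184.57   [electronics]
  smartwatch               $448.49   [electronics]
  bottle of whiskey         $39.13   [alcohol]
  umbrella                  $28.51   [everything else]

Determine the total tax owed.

E-reader $289.25: electronics → 7.5% + 1.25% municipal = 8.75% → $25.31
Extension cord $8.37: everything else → 5% + 0% municipal = 5% → $0.42
Canvas tote bag $22.87: everything else → 5% + 0% municipal = 5% → $1.14
Dish soap $7.24: everything else → 5% + 0% municipal = 5% → $0.36
Phone case $24.69: everything else → 5% + 0% municipal = 5% → $1.23
Picture frame (8x10) $20.47: everything else → 5% + 0% municipal = 5% → $1.02
Mechanical keyboard $123.15: electronics → 7.5% + 1.25% municipal = 8.75% → $10.78
Wireless router $184.57: electronics → 7.5% + 1.25% municipal = 8.75% → $16.15
Smartwatch $448.49: electronics → 7.5% + 1.25% municipal = 8.75% → $39.24
Bottle of whiskey $39.13: alcohol → 9.25% + 0.75% municipal = 10% → $3.91
Umbrella $28.51: everything else → 5% + 0% municipal = 5% → $1.43
Total tax = $25.31 + $0.42 + $1.14 + $0.36 + $1.23 + $1.02 + $10.78 + $16.15 + $39.24 + $3.91 + $1.43 = $100.99

$100.99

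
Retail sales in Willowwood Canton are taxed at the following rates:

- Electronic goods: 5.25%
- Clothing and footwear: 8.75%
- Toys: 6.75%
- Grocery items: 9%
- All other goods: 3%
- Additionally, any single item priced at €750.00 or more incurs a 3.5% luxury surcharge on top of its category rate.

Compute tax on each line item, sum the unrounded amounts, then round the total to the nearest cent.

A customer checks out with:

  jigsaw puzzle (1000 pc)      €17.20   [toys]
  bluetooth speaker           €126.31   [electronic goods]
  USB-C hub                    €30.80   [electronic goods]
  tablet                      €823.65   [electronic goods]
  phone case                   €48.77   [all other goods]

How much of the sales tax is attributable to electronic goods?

€80.32

Bluetooth speaker €126.31: electronic goods → 5.25% → €6.631275
USB-C hub €30.80: electronic goods → 5.25% → €1.617
Tablet €823.65: electronic goods → 5.25% + 3.5% surcharge = 8.75% → €72.069375
Tax on electronic goods: unrounded sum = €80.31765 → €80.32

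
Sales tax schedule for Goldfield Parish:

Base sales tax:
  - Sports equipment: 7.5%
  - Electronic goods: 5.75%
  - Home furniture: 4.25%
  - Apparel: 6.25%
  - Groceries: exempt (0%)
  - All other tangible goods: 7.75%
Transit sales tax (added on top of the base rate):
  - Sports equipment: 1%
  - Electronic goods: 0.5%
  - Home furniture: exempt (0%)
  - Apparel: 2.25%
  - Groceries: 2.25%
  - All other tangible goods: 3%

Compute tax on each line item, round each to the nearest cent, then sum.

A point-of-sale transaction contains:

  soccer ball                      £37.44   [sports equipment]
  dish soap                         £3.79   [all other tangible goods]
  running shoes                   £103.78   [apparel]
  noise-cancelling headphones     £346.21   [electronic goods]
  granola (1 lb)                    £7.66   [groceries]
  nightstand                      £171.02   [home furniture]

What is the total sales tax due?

£41.49

Soccer ball £37.44: sports equipment → 7.5% + 1% transit = 8.5% → £3.18
Dish soap £3.79: all other tangible goods → 7.75% + 3% transit = 10.75% → £0.41
Running shoes £103.78: apparel → 6.25% + 2.25% transit = 8.5% → £8.82
Noise-cancelling headphones £346.21: electronic goods → 5.75% + 0.5% transit = 6.25% → £21.64
Granola (1 lb) £7.66: groceries → 0% + 2.25% transit = 2.25% → £0.17
Nightstand £171.02: home furniture → 4.25% + 0% transit = 4.25% → £7.27
Total tax = £3.18 + £0.41 + £8.82 + £21.64 + £0.17 + £7.27 = £41.49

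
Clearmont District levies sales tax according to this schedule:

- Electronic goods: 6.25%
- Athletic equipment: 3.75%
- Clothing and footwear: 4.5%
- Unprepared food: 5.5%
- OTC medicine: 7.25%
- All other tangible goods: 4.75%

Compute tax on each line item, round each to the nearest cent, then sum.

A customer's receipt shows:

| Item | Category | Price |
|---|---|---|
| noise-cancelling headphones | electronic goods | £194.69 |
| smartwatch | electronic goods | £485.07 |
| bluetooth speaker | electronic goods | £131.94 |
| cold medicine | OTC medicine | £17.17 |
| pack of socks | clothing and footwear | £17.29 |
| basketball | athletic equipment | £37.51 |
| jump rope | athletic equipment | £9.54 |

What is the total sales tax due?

Noise-cancelling headphones £194.69: electronic goods → 6.25% → £12.17
Smartwatch £485.07: electronic goods → 6.25% → £30.32
Bluetooth speaker £131.94: electronic goods → 6.25% → £8.25
Cold medicine £17.17: OTC medicine → 7.25% → £1.24
Pack of socks £17.29: clothing and footwear → 4.5% → £0.78
Basketball £37.51: athletic equipment → 3.75% → £1.41
Jump rope £9.54: athletic equipment → 3.75% → £0.36
Total tax = £12.17 + £30.32 + £8.25 + £1.24 + £0.78 + £1.41 + £0.36 = £54.53

£54.53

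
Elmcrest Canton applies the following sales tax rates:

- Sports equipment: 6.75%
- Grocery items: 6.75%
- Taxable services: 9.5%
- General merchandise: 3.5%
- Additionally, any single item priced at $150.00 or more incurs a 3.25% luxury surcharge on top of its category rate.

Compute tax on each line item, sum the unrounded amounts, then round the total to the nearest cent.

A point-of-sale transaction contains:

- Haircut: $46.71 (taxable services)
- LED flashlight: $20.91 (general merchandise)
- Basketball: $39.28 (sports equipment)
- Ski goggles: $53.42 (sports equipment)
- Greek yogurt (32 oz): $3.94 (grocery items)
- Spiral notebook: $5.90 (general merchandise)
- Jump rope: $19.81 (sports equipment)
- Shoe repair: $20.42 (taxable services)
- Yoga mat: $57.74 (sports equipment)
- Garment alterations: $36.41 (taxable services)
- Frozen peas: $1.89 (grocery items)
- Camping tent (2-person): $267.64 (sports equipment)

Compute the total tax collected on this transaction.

$49.42

Haircut $46.71: taxable services → 9.5% → $4.43745
LED flashlight $20.91: general merchandise → 3.5% → $0.73185
Basketball $39.28: sports equipment → 6.75% → $2.6514
Ski goggles $53.42: sports equipment → 6.75% → $3.60585
Greek yogurt (32 oz) $3.94: grocery items → 6.75% → $0.26595
Spiral notebook $5.90: general merchandise → 3.5% → $0.2065
Jump rope $19.81: sports equipment → 6.75% → $1.337175
Shoe repair $20.42: taxable services → 9.5% → $1.9399
Yoga mat $57.74: sports equipment → 6.75% → $3.89745
Garment alterations $36.41: taxable services → 9.5% → $3.45895
Frozen peas $1.89: grocery items → 6.75% → $0.127575
Camping tent (2-person) $267.64: sports equipment → 6.75% + 3.25% surcharge = 10% → $26.764
Unrounded tax sum = $49.42405 → $49.42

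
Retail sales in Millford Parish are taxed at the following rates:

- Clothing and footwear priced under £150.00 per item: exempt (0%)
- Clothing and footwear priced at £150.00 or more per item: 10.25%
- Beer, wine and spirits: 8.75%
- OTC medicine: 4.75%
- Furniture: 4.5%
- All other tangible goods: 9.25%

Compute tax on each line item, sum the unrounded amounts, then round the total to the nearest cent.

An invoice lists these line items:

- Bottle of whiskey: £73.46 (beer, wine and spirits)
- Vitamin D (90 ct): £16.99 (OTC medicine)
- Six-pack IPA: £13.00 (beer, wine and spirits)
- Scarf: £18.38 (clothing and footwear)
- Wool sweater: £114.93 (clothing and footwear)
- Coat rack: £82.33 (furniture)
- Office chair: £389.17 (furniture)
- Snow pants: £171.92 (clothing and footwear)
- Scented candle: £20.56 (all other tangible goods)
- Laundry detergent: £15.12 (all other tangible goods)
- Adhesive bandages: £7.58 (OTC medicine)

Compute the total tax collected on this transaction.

Bottle of whiskey £73.46: beer, wine and spirits → 8.75% → £6.42775
Vitamin D (90 ct) £16.99: OTC medicine → 4.75% → £0.807025
Six-pack IPA £13.00: beer, wine and spirits → 8.75% → £1.1375
Scarf £18.38: clothing and footwear, under £150.00 → 0% → £0.00
Wool sweater £114.93: clothing and footwear, under £150.00 → 0% → £0.00
Coat rack £82.33: furniture → 4.5% → £3.70485
Office chair £389.17: furniture → 4.5% → £17.51265
Snow pants £171.92: clothing and footwear, £150.00 or more → 10.25% → £17.6218
Scented candle £20.56: all other tangible goods → 9.25% → £1.9018
Laundry detergent £15.12: all other tangible goods → 9.25% → £1.3986
Adhesive bandages £7.58: OTC medicine → 4.75% → £0.36005
Unrounded tax sum = £50.872025 → £50.87

£50.87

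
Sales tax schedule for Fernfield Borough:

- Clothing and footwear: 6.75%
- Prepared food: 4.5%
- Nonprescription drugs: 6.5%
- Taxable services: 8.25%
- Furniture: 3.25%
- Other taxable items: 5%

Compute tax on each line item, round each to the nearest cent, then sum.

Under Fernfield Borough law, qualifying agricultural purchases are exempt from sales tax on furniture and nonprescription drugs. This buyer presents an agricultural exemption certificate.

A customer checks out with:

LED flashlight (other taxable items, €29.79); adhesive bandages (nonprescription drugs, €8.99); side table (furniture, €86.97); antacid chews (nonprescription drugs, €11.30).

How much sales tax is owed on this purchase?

€1.49

LED flashlight €29.79: other taxable items → 5% → €1.49
Adhesive bandages €8.99: nonprescription drugs, buyer-exempt → 0% → €0.00
Side table €86.97: furniture, buyer-exempt → 0% → €0.00
Antacid chews €11.30: nonprescription drugs, buyer-exempt → 0% → €0.00
Total tax = €1.49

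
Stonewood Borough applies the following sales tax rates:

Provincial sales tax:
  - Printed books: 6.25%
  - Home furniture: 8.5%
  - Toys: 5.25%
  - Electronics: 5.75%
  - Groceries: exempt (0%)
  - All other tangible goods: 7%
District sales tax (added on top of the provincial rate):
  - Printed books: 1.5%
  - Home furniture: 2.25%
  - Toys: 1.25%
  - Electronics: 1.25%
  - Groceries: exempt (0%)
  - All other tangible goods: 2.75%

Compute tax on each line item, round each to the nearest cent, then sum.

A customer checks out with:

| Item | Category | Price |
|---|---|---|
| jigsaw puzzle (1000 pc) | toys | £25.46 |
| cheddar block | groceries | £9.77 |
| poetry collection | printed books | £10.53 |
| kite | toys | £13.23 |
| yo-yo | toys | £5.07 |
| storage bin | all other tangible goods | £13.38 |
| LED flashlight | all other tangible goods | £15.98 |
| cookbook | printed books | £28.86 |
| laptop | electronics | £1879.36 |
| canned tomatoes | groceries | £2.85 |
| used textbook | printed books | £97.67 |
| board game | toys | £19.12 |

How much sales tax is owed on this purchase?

£149.13

Jigsaw puzzle (1000 pc) £25.46: toys → 5.25% + 1.25% district = 6.5% → £1.65
Cheddar block £9.77: groceries → 0% + 0% district = 0% → £0.00
Poetry collection £10.53: printed books → 6.25% + 1.5% district = 7.75% → £0.82
Kite £13.23: toys → 5.25% + 1.25% district = 6.5% → £0.86
Yo-yo £5.07: toys → 5.25% + 1.25% district = 6.5% → £0.33
Storage bin £13.38: all other tangible goods → 7% + 2.75% district = 9.75% → £1.30
LED flashlight £15.98: all other tangible goods → 7% + 2.75% district = 9.75% → £1.56
Cookbook £28.86: printed books → 6.25% + 1.5% district = 7.75% → £2.24
Laptop £1879.36: electronics → 5.75% + 1.25% district = 7% → £131.56
Canned tomatoes £2.85: groceries → 0% + 0% district = 0% → £0.00
Used textbook £97.67: printed books → 6.25% + 1.5% district = 7.75% → £7.57
Board game £19.12: toys → 5.25% + 1.25% district = 6.5% → £1.24
Total tax = £1.65 + £0.82 + £0.86 + £0.33 + £1.30 + £1.56 + £2.24 + £131.56 + £7.57 + £1.24 = £149.13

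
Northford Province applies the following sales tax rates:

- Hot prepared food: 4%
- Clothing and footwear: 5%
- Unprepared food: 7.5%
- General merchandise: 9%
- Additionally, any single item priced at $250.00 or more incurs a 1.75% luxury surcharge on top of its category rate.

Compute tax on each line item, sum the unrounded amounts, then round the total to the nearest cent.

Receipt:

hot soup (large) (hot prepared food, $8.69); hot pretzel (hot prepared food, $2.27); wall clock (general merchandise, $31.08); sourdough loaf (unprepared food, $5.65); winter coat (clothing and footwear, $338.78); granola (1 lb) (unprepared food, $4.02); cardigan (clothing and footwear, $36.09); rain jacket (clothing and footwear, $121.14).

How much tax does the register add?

Hot soup (large) $8.69: hot prepared food → 4% → $0.3476
Hot pretzel $2.27: hot prepared food → 4% → $0.0908
Wall clock $31.08: general merchandise → 9% → $2.7972
Sourdough loaf $5.65: unprepared food → 7.5% → $0.42375
Winter coat $338.78: clothing and footwear → 5% + 1.75% surcharge = 6.75% → $22.86765
Granola (1 lb) $4.02: unprepared food → 7.5% → $0.3015
Cardigan $36.09: clothing and footwear → 5% → $1.8045
Rain jacket $121.14: clothing and footwear → 5% → $6.057
Unrounded tax sum = $34.69 → $34.69

$34.69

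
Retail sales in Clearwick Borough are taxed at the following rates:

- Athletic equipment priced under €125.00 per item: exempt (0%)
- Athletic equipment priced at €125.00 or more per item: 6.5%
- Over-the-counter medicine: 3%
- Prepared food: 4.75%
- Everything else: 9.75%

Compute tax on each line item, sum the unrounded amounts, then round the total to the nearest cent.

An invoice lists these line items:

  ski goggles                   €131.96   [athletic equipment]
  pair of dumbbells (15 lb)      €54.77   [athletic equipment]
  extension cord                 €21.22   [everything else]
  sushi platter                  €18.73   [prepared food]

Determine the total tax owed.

Ski goggles €131.96: athletic equipment, €125.00 or more → 6.5% → €8.5774
Pair of dumbbells (15 lb) €54.77: athletic equipment, under €125.00 → 0% → €0.00
Extension cord €21.22: everything else → 9.75% → €2.06895
Sushi platter €18.73: prepared food → 4.75% → €0.889675
Unrounded tax sum = €11.536025 → €11.54

€11.54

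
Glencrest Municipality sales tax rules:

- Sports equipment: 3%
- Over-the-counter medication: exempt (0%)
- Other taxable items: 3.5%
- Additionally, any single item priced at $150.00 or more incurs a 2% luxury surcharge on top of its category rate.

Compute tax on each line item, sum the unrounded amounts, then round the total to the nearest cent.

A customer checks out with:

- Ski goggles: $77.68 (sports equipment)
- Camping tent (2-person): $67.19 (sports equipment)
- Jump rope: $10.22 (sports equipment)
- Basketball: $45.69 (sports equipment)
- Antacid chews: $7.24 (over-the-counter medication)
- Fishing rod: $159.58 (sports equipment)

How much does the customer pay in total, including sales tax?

Ski goggles $77.68: sports equipment → 3% → $2.3304
Camping tent (2-person) $67.19: sports equipment → 3% → $2.0157
Jump rope $10.22: sports equipment → 3% → $0.3066
Basketball $45.69: sports equipment → 3% → $1.3707
Antacid chews $7.24: over-the-counter medication → 0% → $0.00
Fishing rod $159.58: sports equipment → 3% + 2% surcharge = 5% → $7.979
Subtotal = $367.60; unrounded tax = $14.0024 → $14.00; total due = $381.60

$381.60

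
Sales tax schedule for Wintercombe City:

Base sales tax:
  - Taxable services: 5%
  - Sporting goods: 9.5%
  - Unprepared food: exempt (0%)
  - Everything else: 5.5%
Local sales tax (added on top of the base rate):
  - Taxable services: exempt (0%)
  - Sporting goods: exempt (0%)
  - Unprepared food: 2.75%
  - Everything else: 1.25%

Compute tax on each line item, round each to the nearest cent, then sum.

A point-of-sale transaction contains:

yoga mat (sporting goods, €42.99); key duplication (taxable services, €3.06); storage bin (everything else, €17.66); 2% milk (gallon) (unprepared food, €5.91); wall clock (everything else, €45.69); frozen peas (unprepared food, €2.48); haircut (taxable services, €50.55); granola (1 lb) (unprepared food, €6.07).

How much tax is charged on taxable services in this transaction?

Key duplication €3.06: taxable services → 5% + 0% local = 5% → €0.15
Haircut €50.55: taxable services → 5% + 0% local = 5% → €2.53
Tax on taxable services = €0.15 + €2.53 = €2.68

€2.68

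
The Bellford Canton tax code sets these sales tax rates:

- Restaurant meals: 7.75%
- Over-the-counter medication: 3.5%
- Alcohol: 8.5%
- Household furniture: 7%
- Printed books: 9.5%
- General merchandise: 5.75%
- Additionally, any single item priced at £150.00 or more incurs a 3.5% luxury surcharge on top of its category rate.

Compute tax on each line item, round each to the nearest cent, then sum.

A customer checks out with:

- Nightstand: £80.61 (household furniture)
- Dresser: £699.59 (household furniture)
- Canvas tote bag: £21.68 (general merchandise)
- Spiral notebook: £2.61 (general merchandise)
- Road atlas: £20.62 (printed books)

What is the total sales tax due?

£82.46

Nightstand £80.61: household furniture → 7% → £5.64
Dresser £699.59: household furniture → 7% + 3.5% surcharge = 10.5% → £73.46
Canvas tote bag £21.68: general merchandise → 5.75% → £1.25
Spiral notebook £2.61: general merchandise → 5.75% → £0.15
Road atlas £20.62: printed books → 9.5% → £1.96
Total tax = £5.64 + £73.46 + £1.25 + £0.15 + £1.96 = £82.46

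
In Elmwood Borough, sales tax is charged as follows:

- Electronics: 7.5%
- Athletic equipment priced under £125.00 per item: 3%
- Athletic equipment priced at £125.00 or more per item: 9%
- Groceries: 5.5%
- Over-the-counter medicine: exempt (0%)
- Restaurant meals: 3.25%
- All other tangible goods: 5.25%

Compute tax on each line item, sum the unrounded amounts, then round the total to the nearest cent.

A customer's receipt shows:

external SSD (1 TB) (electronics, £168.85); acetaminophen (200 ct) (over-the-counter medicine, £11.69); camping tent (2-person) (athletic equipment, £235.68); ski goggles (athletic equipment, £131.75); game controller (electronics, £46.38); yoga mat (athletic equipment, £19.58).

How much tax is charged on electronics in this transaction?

External SSD (1 TB) £168.85: electronics → 7.5% → £12.66375
Game controller £46.38: electronics → 7.5% → £3.4785
Tax on electronics: unrounded sum = £16.14225 → £16.14

£16.14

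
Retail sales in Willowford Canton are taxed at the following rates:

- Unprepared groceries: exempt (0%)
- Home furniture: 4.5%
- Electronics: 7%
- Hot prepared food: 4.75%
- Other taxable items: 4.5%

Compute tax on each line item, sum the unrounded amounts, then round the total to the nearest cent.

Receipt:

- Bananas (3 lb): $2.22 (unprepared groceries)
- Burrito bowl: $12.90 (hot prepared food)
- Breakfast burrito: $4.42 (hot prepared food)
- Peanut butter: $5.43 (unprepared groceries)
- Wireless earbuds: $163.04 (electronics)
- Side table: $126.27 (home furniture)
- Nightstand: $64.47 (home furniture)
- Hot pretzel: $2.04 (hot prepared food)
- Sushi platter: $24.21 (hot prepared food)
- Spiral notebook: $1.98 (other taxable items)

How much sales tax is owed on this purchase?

$22.15

Bananas (3 lb) $2.22: unprepared groceries → 0% → $0.00
Burrito bowl $12.90: hot prepared food → 4.75% → $0.61275
Breakfast burrito $4.42: hot prepared food → 4.75% → $0.20995
Peanut butter $5.43: unprepared groceries → 0% → $0.00
Wireless earbuds $163.04: electronics → 7% → $11.4128
Side table $126.27: home furniture → 4.5% → $5.68215
Nightstand $64.47: home furniture → 4.5% → $2.90115
Hot pretzel $2.04: hot prepared food → 4.75% → $0.0969
Sushi platter $24.21: hot prepared food → 4.75% → $1.149975
Spiral notebook $1.98: other taxable items → 4.5% → $0.0891
Unrounded tax sum = $22.154775 → $22.15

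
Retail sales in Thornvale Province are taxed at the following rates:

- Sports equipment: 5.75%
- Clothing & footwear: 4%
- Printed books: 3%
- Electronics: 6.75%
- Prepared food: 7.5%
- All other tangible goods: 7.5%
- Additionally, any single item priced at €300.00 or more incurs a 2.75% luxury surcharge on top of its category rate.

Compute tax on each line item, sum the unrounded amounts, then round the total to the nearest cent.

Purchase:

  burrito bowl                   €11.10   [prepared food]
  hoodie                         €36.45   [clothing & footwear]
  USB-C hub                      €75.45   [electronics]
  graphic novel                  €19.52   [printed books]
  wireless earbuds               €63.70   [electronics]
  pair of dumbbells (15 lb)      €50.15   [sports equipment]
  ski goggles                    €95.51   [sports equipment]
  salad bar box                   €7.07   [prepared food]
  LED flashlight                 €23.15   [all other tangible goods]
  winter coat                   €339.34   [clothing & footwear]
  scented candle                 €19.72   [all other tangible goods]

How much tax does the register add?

€47.30

Burrito bowl €11.10: prepared food → 7.5% → €0.8325
Hoodie €36.45: clothing & footwear → 4% → €1.458
USB-C hub €75.45: electronics → 6.75% → €5.092875
Graphic novel €19.52: printed books → 3% → €0.5856
Wireless earbuds €63.70: electronics → 6.75% → €4.29975
Pair of dumbbells (15 lb) €50.15: sports equipment → 5.75% → €2.883625
Ski goggles €95.51: sports equipment → 5.75% → €5.491825
Salad bar box €7.07: prepared food → 7.5% → €0.53025
LED flashlight €23.15: all other tangible goods → 7.5% → €1.73625
Winter coat €339.34: clothing & footwear → 4% + 2.75% surcharge = 6.75% → €22.90545
Scented candle €19.72: all other tangible goods → 7.5% → €1.479
Unrounded tax sum = €47.295125 → €47.30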